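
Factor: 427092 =2^2*3^1*35591^1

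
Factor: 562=2^1*281^1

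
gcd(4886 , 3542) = 14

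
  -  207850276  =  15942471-223792747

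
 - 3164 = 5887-9051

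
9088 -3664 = 5424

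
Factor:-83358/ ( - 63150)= 33/25  =  3^1*5^( - 2 )*11^1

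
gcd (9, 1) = 1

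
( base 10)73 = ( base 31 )2B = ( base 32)29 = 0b1001001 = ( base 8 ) 111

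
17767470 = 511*34770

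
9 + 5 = 14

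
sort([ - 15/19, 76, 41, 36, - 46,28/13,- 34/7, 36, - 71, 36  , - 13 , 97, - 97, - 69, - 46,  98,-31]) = [ - 97, - 71, - 69, - 46,-46, - 31, - 13, - 34/7 , - 15/19,  28/13,  36,  36, 36,41,  76, 97 , 98 ]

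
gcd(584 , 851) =1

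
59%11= 4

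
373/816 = 373/816 = 0.46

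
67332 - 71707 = - 4375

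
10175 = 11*925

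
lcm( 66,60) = 660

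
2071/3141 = 2071/3141 = 0.66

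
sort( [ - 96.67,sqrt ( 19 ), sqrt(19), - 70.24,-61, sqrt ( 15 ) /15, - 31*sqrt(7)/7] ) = [ - 96.67, - 70.24, - 61, - 31*sqrt( 7 ) /7,sqrt( 15 ) /15, sqrt(19),sqrt( 19)] 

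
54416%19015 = 16386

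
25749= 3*8583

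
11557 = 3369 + 8188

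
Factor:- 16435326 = -2^1 * 3^1 * 37^1*101^1*733^1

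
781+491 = 1272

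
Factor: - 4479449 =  - 13^1*17^1*20269^1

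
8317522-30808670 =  - 22491148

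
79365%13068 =957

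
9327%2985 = 372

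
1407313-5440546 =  - 4033233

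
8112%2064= 1920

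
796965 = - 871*( -915)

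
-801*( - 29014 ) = 23240214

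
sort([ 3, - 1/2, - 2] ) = [  -  2, - 1/2,3] 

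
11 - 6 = 5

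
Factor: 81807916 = 2^2*20451979^1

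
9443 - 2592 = 6851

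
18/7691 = 18/7691 =0.00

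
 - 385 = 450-835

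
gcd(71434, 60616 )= 2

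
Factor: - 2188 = - 2^2*547^1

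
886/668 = 443/334 = 1.33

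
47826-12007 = 35819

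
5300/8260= 265/413  =  0.64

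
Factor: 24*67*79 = 127032 = 2^3*3^1*67^1*79^1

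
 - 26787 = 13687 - 40474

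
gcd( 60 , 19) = 1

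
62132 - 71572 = - 9440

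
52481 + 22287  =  74768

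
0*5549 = 0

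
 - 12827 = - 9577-3250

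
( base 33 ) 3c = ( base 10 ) 111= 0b1101111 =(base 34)39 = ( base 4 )1233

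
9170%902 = 150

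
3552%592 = 0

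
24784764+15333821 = 40118585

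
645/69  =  9+8/23 = 9.35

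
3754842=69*54418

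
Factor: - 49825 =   -  5^2*1993^1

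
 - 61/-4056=61/4056 = 0.02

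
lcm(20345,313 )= 20345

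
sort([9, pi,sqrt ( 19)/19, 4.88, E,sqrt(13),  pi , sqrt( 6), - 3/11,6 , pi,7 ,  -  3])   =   [  -  3 , - 3/11 , sqrt( 19) /19, sqrt( 6) , E , pi,pi,  pi , sqrt ( 13),4.88 , 6,  7 , 9]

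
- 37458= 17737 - 55195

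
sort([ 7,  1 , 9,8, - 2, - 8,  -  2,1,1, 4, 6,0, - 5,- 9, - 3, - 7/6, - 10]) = [ - 10, - 9, - 8, - 5, - 3 , - 2,- 2, - 7/6, 0, 1, 1,1 , 4 , 6, 7, 8, 9]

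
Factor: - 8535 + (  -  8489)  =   - 2^7*7^1*19^1=- 17024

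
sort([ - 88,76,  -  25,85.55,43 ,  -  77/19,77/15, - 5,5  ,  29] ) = [ - 88, - 25, - 5,  -  77/19,  5, 77/15,29,43,76,85.55] 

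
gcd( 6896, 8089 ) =1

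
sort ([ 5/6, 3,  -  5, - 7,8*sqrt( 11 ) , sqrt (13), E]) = [ -7, - 5, 5/6, E, 3, sqrt(13), 8*sqrt(11 )]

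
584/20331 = 584/20331 = 0.03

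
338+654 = 992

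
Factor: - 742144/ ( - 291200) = 446/175 =2^1*5^(  -  2)*7^( - 1)*223^1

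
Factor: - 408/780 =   -  2^1*5^( - 1)*13^( - 1 )*17^1 = - 34/65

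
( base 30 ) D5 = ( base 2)110001011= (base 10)395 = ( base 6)1455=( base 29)DI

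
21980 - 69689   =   - 47709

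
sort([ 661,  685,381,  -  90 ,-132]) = [ - 132, - 90 , 381,661, 685] 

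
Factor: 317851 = 19^1*16729^1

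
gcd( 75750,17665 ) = 5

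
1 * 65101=65101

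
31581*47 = 1484307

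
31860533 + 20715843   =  52576376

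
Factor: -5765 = -5^1*1153^1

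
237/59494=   237/59494 = 0.00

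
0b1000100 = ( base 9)75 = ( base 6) 152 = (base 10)68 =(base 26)2G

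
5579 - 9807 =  - 4228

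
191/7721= 191/7721 = 0.02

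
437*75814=33130718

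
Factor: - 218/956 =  - 109/478=   - 2^ (-1) * 109^1*239^( - 1)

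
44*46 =2024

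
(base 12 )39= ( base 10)45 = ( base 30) 1f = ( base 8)55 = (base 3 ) 1200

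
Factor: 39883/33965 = 5^( - 1)*6793^( - 1 )*39883^1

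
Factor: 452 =2^2*113^1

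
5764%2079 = 1606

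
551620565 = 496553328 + 55067237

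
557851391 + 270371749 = 828223140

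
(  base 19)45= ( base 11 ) 74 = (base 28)2p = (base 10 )81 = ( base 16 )51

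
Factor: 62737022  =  2^1 * 239^1*131249^1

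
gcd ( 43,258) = 43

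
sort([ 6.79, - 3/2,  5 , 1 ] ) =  [ - 3/2,1, 5, 6.79]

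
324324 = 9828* 33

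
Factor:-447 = -3^1*149^1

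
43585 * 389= 16954565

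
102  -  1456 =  - 1354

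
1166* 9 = 10494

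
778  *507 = 394446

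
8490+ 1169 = 9659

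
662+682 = 1344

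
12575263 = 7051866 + 5523397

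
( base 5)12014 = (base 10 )884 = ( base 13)530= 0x374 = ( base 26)180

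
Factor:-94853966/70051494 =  - 3^( - 1)*19^1*673^1 * 1489^(  -  1) * 3709^1*7841^(  -  1)=- 47426983/35025747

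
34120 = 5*6824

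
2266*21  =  47586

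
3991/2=3991/2 = 1995.50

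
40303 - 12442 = 27861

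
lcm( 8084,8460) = 363780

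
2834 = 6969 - 4135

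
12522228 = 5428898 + 7093330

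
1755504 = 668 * 2628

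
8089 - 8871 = -782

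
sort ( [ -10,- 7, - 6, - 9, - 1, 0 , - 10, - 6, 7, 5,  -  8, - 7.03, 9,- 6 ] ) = [ - 10, - 10  ,-9, - 8, - 7.03, - 7,-6, - 6, - 6, - 1,0,5, 7,9 ]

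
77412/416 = 19353/104 = 186.09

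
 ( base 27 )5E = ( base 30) 4T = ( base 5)1044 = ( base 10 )149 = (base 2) 10010101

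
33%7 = 5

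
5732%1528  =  1148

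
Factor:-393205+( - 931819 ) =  - 2^5*47^1 * 881^1 = - 1325024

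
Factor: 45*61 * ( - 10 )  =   - 2^1*  3^2*5^2*61^1 = -27450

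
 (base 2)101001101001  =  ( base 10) 2665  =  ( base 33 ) 2EP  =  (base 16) A69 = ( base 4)221221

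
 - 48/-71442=8/11907 = 0.00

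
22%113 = 22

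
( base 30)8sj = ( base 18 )16fd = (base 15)25c4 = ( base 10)8059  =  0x1F7B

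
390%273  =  117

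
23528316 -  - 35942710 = 59471026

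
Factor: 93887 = 93887^1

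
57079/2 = 57079/2 = 28539.50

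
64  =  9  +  55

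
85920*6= 515520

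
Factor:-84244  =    -  2^2* 21061^1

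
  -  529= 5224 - 5753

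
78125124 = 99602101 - 21476977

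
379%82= 51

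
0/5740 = 0 =0.00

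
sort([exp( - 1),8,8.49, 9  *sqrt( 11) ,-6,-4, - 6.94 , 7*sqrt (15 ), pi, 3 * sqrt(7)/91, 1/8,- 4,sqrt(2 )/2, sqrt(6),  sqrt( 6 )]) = [ - 6.94, - 6,-4 ,- 4,3*sqrt ( 7)/91 , 1/8,  exp ( - 1 ),sqrt( 2)/2,sqrt( 6 ),sqrt(6),pi,8 , 8.49,7*sqrt( 15),  9*sqrt( 11) ]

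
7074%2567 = 1940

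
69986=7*9998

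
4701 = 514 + 4187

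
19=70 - 51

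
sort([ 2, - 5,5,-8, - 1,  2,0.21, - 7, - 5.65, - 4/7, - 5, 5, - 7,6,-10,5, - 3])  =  [ - 10,  -  8, - 7, - 7, - 5.65, - 5, - 5 , - 3, - 1, - 4/7,0.21,2,2,5,  5,5,6]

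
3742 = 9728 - 5986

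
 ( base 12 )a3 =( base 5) 443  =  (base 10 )123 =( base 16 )7b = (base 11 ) 102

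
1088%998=90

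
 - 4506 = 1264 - 5770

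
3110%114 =32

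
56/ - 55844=-14/13961 = -  0.00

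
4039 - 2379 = 1660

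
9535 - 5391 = 4144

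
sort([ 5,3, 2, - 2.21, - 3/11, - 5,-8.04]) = [ - 8.04,-5, - 2.21,-3/11, 2,3, 5 ] 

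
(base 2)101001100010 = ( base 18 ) 83C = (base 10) 2658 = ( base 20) 6ci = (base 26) 3O6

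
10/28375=2/5675= 0.00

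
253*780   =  197340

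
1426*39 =55614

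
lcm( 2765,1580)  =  11060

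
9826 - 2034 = 7792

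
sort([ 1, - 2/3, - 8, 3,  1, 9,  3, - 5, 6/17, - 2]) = [ - 8, - 5, - 2, - 2/3, 6/17, 1, 1, 3, 3, 9]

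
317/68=317/68=4.66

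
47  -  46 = 1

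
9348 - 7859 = 1489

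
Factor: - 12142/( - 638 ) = 11^(- 1)*13^1*29^( - 1)*467^1 = 6071/319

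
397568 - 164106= 233462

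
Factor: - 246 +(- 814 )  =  - 1060 =- 2^2*5^1*53^1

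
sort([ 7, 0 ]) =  [0, 7 ] 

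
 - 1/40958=- 1 + 40957/40958 = - 0.00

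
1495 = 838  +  657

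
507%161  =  24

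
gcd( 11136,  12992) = 1856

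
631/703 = 631/703  =  0.90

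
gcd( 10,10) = 10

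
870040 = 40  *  21751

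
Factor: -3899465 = -5^1*19^1 * 41047^1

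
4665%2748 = 1917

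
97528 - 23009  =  74519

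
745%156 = 121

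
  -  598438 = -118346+-480092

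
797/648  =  1 + 149/648=1.23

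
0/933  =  0 = 0.00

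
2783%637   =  235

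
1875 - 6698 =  - 4823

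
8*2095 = 16760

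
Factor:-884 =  - 2^2 *13^1 * 17^1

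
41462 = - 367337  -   - 408799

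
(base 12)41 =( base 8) 61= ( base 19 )2B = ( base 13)3A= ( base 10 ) 49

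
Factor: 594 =2^1*3^3 *11^1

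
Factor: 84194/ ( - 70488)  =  - 43/36 = - 2^( - 2) * 3^(-2)*43^1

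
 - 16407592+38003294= 21595702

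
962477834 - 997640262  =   - 35162428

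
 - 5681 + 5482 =-199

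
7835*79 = 618965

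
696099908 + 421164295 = 1117264203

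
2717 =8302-5585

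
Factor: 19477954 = 2^1*17^1  *  572881^1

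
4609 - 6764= - 2155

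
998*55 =54890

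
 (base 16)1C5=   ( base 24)il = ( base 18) 173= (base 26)hb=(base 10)453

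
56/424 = 7/53 = 0.13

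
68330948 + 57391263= 125722211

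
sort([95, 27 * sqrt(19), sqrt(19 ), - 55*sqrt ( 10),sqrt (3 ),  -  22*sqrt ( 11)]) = [-55*sqrt(10), - 22*sqrt(11 ), sqrt(3),sqrt( 19),95 , 27 * sqrt( 19 ) ]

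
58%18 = 4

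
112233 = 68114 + 44119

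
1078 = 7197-6119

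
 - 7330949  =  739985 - 8070934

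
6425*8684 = 55794700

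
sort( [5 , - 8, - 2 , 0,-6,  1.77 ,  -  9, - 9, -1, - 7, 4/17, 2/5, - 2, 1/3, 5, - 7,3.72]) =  [ - 9, - 9, - 8,-7, - 7, - 6, - 2,  -  2, - 1, 0,4/17, 1/3, 2/5,1.77, 3.72, 5,5 ] 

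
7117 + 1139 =8256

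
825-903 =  - 78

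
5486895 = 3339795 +2147100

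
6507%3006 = 495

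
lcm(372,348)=10788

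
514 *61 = 31354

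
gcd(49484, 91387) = 1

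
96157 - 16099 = 80058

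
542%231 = 80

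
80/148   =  20/37 = 0.54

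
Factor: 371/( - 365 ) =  - 5^( - 1 )*7^1*53^1*73^( - 1)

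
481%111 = 37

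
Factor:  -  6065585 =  - 5^1 * 47^1*53^1*487^1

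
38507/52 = 740  +  27/52=740.52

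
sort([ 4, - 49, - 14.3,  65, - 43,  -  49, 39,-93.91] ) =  [ - 93.91, - 49 , - 49, - 43, - 14.3,4,39,65 ] 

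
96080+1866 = 97946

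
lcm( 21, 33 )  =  231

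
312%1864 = 312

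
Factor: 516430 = 2^1*5^1*43^1*1201^1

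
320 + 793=1113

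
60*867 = 52020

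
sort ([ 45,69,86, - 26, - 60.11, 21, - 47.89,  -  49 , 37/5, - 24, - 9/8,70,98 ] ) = [  -  60.11, - 49, - 47.89, - 26, - 24, -9/8,37/5, 21, 45,69,70,86,98 ]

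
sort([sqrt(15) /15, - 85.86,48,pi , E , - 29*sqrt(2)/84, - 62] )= [ - 85.86, - 62, - 29 *sqrt( 2 ) /84, sqrt( 15)/15, E,pi,48 ]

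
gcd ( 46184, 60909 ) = 1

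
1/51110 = 1/51110 = 0.00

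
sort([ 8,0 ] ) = [ 0, 8]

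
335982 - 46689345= - 46353363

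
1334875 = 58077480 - 56742605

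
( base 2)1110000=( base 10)112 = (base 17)6a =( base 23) 4k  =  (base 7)220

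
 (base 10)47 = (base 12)3B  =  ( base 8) 57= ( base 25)1m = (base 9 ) 52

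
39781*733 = 29159473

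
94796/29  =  94796/29 =3268.83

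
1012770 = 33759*30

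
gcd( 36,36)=36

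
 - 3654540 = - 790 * 4626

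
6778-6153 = 625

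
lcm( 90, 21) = 630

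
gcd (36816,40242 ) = 6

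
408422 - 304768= 103654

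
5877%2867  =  143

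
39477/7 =39477/7 = 5639.57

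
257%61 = 13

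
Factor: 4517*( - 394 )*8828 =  -2^3*197^1*2207^1*4517^1 = -  15711173944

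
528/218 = 264/109 = 2.42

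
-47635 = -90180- - 42545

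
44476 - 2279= 42197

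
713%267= 179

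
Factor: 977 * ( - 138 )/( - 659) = 134826/659 = 2^1*3^1*23^1 *659^( - 1 ) * 977^1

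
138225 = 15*9215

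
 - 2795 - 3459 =-6254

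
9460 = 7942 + 1518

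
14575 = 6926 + 7649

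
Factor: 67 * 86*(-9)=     -  2^1*3^2 * 43^1 * 67^1 = - 51858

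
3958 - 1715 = 2243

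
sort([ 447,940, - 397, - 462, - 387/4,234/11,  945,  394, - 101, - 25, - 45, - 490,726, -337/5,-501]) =[ - 501, - 490, - 462, - 397,-101, - 387/4, - 337/5 , - 45 , - 25,234/11,  394, 447, 726,940, 945]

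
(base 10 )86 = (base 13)68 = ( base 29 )2S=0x56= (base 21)42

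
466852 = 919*508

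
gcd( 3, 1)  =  1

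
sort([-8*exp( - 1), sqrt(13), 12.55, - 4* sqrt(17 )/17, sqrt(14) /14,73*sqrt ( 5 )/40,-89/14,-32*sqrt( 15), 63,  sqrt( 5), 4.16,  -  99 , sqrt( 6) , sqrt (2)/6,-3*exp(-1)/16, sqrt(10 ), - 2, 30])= [ - 32*sqrt(15), - 99, - 89/14 ,  -  8*exp( - 1 ),  -  2,-4*sqrt( 17) /17,-3 * exp( - 1 )/16, sqrt (2) /6,  sqrt( 14) /14, sqrt( 5), sqrt(6),sqrt ( 10 ),sqrt(13), 73*sqrt(5) /40,4.16, 12.55, 30, 63]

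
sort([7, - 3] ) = [ - 3 , 7]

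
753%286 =181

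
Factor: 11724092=2^2*73^1*40151^1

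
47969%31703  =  16266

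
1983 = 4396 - 2413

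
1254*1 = 1254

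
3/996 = 1/332 =0.00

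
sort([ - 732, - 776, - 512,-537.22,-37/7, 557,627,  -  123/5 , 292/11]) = [ - 776, - 732, - 537.22, - 512, - 123/5, - 37/7 , 292/11, 557,627]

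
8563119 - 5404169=3158950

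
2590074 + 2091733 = 4681807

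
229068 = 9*25452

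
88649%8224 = 6409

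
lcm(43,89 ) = 3827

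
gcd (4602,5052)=6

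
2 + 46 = 48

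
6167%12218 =6167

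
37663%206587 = 37663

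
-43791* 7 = -306537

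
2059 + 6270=8329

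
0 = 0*709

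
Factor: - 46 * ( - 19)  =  874 = 2^1*19^1*23^1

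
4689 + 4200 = 8889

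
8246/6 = 1374 + 1/3 = 1374.33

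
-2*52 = -104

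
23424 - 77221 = -53797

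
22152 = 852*26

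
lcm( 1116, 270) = 16740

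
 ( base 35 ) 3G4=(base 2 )1000010001111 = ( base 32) 44f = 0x108F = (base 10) 4239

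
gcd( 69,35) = 1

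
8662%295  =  107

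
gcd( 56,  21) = 7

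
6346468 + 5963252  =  12309720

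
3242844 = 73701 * 44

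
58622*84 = 4924248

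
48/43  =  1+5/43 = 1.12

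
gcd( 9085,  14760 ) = 5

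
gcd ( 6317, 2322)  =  1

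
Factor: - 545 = - 5^1*109^1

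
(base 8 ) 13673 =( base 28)7KR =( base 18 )10D9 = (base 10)6075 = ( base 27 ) 890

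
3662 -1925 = 1737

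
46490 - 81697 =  - 35207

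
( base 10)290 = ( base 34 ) 8I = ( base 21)dh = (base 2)100100010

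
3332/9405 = 3332/9405 = 0.35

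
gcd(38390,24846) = 2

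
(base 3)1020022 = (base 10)899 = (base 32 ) s3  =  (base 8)1603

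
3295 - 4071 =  - 776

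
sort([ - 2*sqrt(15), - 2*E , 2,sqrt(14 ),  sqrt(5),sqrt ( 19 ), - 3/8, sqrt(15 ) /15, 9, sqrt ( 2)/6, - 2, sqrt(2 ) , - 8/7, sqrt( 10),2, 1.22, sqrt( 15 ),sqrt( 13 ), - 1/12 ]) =[ - 2*sqrt( 15),-2 * E, - 2  , - 8/7 , - 3/8, - 1/12,sqrt(2)/6, sqrt( 15 )/15, 1.22,sqrt (2), 2,  2,sqrt(5), sqrt( 10),  sqrt( 13 ),sqrt(14 ), sqrt( 15 ), sqrt ( 19 ), 9 ] 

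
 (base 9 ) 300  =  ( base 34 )75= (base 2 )11110011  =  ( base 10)243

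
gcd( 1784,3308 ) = 4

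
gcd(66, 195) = 3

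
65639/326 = 201+ 113/326 = 201.35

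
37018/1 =37018  =  37018.00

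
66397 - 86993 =  -  20596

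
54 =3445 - 3391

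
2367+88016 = 90383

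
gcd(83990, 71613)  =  1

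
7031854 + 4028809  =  11060663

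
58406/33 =58406/33 = 1769.88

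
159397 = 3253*49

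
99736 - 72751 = 26985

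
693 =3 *231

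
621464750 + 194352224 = 815816974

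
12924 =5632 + 7292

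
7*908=6356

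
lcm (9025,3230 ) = 306850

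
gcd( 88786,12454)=2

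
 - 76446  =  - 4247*18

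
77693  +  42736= 120429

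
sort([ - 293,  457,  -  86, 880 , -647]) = [ -647 , - 293, - 86,457, 880]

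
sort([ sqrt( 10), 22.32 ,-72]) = [-72, sqrt( 10 ),22.32] 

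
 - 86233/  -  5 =86233/5 = 17246.60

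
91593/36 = 2544 + 1/4 = 2544.25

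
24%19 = 5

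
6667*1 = 6667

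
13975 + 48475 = 62450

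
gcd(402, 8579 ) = 1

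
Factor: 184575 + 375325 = 559900 = 2^2*5^2 *11^1*509^1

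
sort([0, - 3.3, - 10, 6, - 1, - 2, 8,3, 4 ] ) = [ - 10,- 3.3, - 2, - 1,0,3 , 4, 6,8] 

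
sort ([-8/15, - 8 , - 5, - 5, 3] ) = [ - 8 , - 5, - 5, - 8/15, 3]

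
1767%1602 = 165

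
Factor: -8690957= -11^1*790087^1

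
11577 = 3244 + 8333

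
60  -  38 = 22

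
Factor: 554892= 2^2*3^1 * 13^1* 3557^1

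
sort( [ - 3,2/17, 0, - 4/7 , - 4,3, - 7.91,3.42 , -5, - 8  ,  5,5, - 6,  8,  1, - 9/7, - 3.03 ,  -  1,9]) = [ - 8  , - 7.91, - 6, - 5, - 4,  -  3.03, - 3, - 9/7, - 1, - 4/7,0,2/17, 1,3, 3.42,5,5,8, 9]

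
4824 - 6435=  - 1611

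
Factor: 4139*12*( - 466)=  - 2^3*3^1*233^1*4139^1 = - 23145288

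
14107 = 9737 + 4370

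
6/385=6/385 = 0.02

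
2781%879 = 144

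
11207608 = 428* 26186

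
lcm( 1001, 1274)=14014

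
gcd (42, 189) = 21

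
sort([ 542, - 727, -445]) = [ - 727,-445,542 ] 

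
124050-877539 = -753489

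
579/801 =193/267 = 0.72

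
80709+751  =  81460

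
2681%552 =473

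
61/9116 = 61/9116  =  0.01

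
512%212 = 88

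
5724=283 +5441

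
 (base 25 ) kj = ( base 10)519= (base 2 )1000000111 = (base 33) fo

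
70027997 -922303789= -852275792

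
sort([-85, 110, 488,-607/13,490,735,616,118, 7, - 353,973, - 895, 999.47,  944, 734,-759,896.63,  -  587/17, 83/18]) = [ - 895,  -  759,  -  353, - 85, - 607/13,  -  587/17, 83/18,  7, 110, 118,488,490 , 616 , 734, 735,896.63, 944, 973, 999.47 ]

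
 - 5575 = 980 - 6555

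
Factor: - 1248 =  - 2^5*3^1*13^1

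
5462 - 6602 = -1140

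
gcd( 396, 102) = 6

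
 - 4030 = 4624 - 8654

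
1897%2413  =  1897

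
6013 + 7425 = 13438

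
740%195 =155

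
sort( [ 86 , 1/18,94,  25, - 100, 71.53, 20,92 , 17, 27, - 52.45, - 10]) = [ - 100,- 52.45 ,  -  10 , 1/18,  17,  20 , 25, 27,  71.53,86 , 92 , 94 ] 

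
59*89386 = 5273774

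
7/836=7/836 = 0.01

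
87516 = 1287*68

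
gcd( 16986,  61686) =894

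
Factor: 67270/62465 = 14/13 =2^1*7^1*13^(-1 ) 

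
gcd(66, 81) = 3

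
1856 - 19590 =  - 17734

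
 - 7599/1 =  - 7599 = - 7599.00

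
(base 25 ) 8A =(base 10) 210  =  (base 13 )132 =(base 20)aa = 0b11010010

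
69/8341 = 69/8341 = 0.01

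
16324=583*28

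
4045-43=4002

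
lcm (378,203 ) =10962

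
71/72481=71/72481= 0.00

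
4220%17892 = 4220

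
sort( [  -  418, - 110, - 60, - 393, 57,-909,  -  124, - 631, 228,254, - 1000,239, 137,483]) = [ - 1000,-909, - 631, - 418, - 393, - 124, -110, - 60,  57, 137,228, 239,254, 483] 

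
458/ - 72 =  - 229/36 = - 6.36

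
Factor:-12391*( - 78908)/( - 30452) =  - 23^ ( - 1) *331^ (  -  1 )*12391^1*19727^1 = - 244437257/7613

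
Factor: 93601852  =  2^2*41^1*570743^1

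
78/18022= 39/9011=0.00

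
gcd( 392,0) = 392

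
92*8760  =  805920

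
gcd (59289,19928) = 1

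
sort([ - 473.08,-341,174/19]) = [ - 473.08, - 341,  174/19] 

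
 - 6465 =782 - 7247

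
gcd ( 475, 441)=1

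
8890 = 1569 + 7321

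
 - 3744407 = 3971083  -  7715490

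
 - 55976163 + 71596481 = 15620318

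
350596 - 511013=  - 160417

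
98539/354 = 98539/354= 278.36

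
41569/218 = 190 + 149/218  =  190.68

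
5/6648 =5/6648 = 0.00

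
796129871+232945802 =1029075673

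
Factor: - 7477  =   - 7477^1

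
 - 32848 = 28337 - 61185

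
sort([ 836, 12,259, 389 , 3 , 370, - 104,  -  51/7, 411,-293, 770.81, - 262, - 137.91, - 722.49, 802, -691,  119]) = [ - 722.49,  -  691, - 293, - 262, - 137.91,-104,  -  51/7, 3, 12, 119, 259,370,389, 411, 770.81, 802,836] 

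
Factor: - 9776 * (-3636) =2^6*3^2*13^1 * 47^1*101^1 = 35545536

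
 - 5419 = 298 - 5717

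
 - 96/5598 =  - 1 + 917/933 = -0.02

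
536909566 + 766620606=1303530172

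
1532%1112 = 420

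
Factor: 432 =2^4*3^3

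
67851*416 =28226016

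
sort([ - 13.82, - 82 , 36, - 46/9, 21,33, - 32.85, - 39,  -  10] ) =[ - 82, - 39, - 32.85, -13.82,-10, - 46/9, 21, 33,36 ] 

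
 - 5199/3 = -1733=-1733.00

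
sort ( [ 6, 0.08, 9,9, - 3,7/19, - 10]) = [ - 10,-3,0.08,  7/19, 6, 9,9] 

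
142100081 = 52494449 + 89605632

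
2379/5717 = 2379/5717 =0.42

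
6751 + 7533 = 14284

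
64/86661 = 64/86661 = 0.00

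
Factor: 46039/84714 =6577/12102 = 2^( - 1 )*3^(  -  1 )*2017^(-1 )*6577^1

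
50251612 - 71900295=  - 21648683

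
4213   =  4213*1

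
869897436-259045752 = 610851684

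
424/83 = 424/83= 5.11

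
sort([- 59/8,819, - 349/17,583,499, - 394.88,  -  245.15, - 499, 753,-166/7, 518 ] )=[-499,  -  394.88, - 245.15, - 166/7  , - 349/17,-59/8,499,518, 583, 753,819]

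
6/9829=6/9829 =0.00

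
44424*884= 39270816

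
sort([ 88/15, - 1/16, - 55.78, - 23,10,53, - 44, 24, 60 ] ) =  [- 55.78,- 44, - 23,  -  1/16,88/15,10, 24 , 53, 60 ] 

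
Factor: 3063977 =7^1*47^1*67^1*139^1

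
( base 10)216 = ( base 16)d8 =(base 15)e6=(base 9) 260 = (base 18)c0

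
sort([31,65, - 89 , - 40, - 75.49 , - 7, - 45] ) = [ - 89,  -  75.49, - 45, - 40, - 7,31,  65] 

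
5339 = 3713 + 1626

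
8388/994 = 8 + 218/497 = 8.44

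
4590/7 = 4590/7 =655.71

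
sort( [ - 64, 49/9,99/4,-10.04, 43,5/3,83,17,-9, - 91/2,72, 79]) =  [ - 64, - 91/2  , - 10.04,  -  9, 5/3,49/9,17,  99/4, 43,72,79, 83] 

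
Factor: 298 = 2^1*149^1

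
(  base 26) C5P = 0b10000001001011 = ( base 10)8267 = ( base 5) 231032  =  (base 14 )3027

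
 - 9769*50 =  - 488450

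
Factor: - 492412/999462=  - 246206/499731 = -  2^1*3^(-1)*157^( - 1 )*257^1*479^1*1061^( - 1 )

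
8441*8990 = 75884590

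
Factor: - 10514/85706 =-5257/42853 = -  7^1*751^1*42853^( -1) 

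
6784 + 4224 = 11008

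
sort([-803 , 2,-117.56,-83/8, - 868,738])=[ - 868, - 803,-117.56, - 83/8,  2,738]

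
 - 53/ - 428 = 53/428 = 0.12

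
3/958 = 3/958=0.00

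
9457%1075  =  857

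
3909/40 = 97 + 29/40 = 97.72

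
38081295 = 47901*795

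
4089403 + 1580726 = 5670129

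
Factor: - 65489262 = -2^1 * 3^1*79^1*138163^1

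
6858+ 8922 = 15780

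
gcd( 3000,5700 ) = 300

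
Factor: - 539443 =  - 257^1*2099^1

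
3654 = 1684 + 1970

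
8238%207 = 165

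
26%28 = 26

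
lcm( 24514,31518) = 220626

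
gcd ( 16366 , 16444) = 2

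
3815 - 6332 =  - 2517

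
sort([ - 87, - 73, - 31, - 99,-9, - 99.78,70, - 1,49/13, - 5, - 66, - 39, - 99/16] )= [-99.78, - 99, - 87,-73, - 66, - 39,-31, - 9, - 99/16,- 5, - 1, 49/13,70]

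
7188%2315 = 243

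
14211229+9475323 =23686552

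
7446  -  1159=6287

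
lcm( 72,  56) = 504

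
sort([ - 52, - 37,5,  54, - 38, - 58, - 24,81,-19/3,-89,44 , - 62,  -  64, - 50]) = [ - 89,-64, - 62, - 58, - 52, - 50, - 38, - 37, - 24, - 19/3,5,44,  54, 81]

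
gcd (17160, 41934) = 6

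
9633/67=143  +  52/67 = 143.78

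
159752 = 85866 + 73886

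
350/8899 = 350/8899 =0.04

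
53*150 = 7950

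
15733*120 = 1887960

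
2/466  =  1/233 = 0.00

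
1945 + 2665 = 4610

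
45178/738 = 22589/369 = 61.22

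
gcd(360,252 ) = 36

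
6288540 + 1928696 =8217236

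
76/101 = 76/101= 0.75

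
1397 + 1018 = 2415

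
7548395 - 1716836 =5831559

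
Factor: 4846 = 2^1 * 2423^1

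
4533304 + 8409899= 12943203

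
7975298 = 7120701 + 854597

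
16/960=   1/60 =0.02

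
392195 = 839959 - 447764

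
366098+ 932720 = 1298818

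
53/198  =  53/198 = 0.27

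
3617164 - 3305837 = 311327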